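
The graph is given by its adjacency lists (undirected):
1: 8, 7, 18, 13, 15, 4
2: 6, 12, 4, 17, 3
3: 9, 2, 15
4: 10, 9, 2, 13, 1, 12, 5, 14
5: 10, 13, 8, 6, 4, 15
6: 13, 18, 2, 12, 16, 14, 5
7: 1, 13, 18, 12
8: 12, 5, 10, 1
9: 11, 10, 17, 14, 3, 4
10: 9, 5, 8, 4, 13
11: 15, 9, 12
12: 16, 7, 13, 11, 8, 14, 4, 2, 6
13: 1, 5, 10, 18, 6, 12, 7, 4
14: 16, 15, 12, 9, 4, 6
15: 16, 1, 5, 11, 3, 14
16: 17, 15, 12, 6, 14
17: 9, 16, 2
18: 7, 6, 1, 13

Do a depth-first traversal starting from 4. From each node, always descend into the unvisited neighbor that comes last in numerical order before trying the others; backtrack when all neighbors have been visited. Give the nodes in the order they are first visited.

Visit 4
4 → 14
14 → 16
16 → 17
17 → 9
9 → 11
11 → 15
15 → 5
5 → 13
13 → 18
18 → 7
7 → 12
12 → 8
8 → 10
8 → 1
12 → 6
6 → 2
2 → 3

4 -> 14 -> 16 -> 17 -> 9 -> 11 -> 15 -> 5 -> 13 -> 18 -> 7 -> 12 -> 8 -> 10 -> 1 -> 6 -> 2 -> 3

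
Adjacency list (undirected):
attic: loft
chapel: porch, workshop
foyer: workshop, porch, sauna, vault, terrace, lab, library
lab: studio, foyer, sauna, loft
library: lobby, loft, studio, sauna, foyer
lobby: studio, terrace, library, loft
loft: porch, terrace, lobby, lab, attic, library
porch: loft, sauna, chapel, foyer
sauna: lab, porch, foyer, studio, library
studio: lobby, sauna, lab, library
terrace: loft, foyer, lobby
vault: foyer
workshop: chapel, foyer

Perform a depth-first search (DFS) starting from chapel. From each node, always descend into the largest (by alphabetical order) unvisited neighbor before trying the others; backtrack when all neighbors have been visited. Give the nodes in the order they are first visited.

chapel, workshop, foyer, vault, terrace, loft, porch, sauna, studio, lobby, library, lab, attic

Visit chapel
chapel → workshop
workshop → foyer
foyer → vault
foyer → terrace
terrace → loft
loft → porch
porch → sauna
sauna → studio
studio → lobby
lobby → library
studio → lab
loft → attic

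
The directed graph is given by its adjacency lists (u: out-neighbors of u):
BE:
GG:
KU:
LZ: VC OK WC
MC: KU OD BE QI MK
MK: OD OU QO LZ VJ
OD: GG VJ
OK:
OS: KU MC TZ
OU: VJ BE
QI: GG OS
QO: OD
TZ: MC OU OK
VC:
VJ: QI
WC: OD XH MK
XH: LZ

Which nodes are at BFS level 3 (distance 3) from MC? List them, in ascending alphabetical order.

OK, TZ, VC, WC

Level 0: MC
Level 1: BE, KU, MK, OD, QI
Level 2: GG, LZ, OS, OU, QO, VJ
Level 3: OK, TZ, VC, WC
Level 4: XH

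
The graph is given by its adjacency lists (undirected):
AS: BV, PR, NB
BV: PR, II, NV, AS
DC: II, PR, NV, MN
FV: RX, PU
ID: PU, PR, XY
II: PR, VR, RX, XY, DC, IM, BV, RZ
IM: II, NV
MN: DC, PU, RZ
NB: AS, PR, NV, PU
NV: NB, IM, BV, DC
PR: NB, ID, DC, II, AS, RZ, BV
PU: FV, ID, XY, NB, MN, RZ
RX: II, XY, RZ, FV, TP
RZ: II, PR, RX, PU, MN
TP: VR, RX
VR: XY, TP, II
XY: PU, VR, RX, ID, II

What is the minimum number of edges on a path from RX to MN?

2

Level 0: RX
Level 1: FV, II, RZ, TP, XY
Level 2: BV, DC, ID, IM, MN, PR, PU, VR
Level 3: AS, NB, NV
MN first appears at level 2.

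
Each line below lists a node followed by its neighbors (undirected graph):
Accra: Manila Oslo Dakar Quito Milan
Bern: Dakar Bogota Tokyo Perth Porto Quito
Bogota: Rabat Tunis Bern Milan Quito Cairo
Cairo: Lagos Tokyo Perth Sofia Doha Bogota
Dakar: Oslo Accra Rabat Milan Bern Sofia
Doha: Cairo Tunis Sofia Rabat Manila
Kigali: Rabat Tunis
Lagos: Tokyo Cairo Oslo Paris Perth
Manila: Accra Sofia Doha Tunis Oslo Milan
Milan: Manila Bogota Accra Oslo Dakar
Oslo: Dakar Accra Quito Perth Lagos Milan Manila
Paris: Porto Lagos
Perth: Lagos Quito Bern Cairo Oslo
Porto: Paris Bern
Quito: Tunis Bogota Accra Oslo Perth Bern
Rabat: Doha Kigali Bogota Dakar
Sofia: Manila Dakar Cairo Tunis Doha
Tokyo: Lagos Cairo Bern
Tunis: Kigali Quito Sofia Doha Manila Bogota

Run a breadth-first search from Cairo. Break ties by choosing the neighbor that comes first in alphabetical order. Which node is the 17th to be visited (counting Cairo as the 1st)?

Porto

Visit Cairo; enqueue Bogota, Doha, Lagos, Perth, Sofia, Tokyo → queue [Bogota, Doha, Lagos, Perth, Sofia, Tokyo]
Visit Bogota; enqueue Bern, Milan, Quito, Rabat, Tunis → queue [Doha, Lagos, Perth, Sofia, Tokyo, Bern, Milan, Quito, Rabat, Tunis]
Visit Doha; enqueue Manila → queue [Lagos, Perth, Sofia, Tokyo, Bern, Milan, Quito, Rabat, Tunis, Manila]
Visit Lagos; enqueue Oslo, Paris → queue [Perth, Sofia, Tokyo, Bern, Milan, Quito, Rabat, Tunis, Manila, Oslo, Paris]
Visit Perth → queue [Sofia, Tokyo, Bern, Milan, Quito, Rabat, Tunis, Manila, Oslo, Paris]
Visit Sofia; enqueue Dakar → queue [Tokyo, Bern, Milan, Quito, Rabat, Tunis, Manila, Oslo, Paris, Dakar]
Visit Tokyo → queue [Bern, Milan, Quito, Rabat, Tunis, Manila, Oslo, Paris, Dakar]
Visit Bern; enqueue Porto → queue [Milan, Quito, Rabat, Tunis, Manila, Oslo, Paris, Dakar, Porto]
Visit Milan; enqueue Accra → queue [Quito, Rabat, Tunis, Manila, Oslo, Paris, Dakar, Porto, Accra]
Visit Quito → queue [Rabat, Tunis, Manila, Oslo, Paris, Dakar, Porto, Accra]
Visit Rabat; enqueue Kigali → queue [Tunis, Manila, Oslo, Paris, Dakar, Porto, Accra, Kigali]
Visit Tunis → queue [Manila, Oslo, Paris, Dakar, Porto, Accra, Kigali]
Visit Manila → queue [Oslo, Paris, Dakar, Porto, Accra, Kigali]
Visit Oslo → queue [Paris, Dakar, Porto, Accra, Kigali]
Visit Paris → queue [Dakar, Porto, Accra, Kigali]
Visit Dakar → queue [Porto, Accra, Kigali]
Visit Porto → queue [Accra, Kigali]
Visit Accra → queue [Kigali]
Visit Kigali → queue []

Visit order: Cairo, Bogota, Doha, Lagos, Perth, Sofia, Tokyo, Bern, Milan, Quito, Rabat, Tunis, Manila, Oslo, Paris, Dakar, Porto, Accra, Kigali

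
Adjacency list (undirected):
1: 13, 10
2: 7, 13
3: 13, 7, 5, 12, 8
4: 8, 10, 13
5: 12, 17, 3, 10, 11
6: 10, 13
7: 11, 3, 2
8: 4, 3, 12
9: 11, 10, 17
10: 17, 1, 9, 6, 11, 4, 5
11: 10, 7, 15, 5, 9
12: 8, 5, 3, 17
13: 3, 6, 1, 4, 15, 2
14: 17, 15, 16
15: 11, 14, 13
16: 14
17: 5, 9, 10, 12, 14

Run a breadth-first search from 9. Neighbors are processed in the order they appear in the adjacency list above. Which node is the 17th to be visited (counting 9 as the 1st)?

Visit 9; enqueue 11, 10, 17 → queue [11, 10, 17]
Visit 11; enqueue 7, 15, 5 → queue [10, 17, 7, 15, 5]
Visit 10; enqueue 1, 6, 4 → queue [17, 7, 15, 5, 1, 6, 4]
Visit 17; enqueue 12, 14 → queue [7, 15, 5, 1, 6, 4, 12, 14]
Visit 7; enqueue 3, 2 → queue [15, 5, 1, 6, 4, 12, 14, 3, 2]
Visit 15; enqueue 13 → queue [5, 1, 6, 4, 12, 14, 3, 2, 13]
Visit 5 → queue [1, 6, 4, 12, 14, 3, 2, 13]
Visit 1 → queue [6, 4, 12, 14, 3, 2, 13]
Visit 6 → queue [4, 12, 14, 3, 2, 13]
Visit 4; enqueue 8 → queue [12, 14, 3, 2, 13, 8]
Visit 12 → queue [14, 3, 2, 13, 8]
Visit 14; enqueue 16 → queue [3, 2, 13, 8, 16]
Visit 3 → queue [2, 13, 8, 16]
Visit 2 → queue [13, 8, 16]
Visit 13 → queue [8, 16]
Visit 8 → queue [16]
Visit 16 → queue []

Visit order: 9, 11, 10, 17, 7, 15, 5, 1, 6, 4, 12, 14, 3, 2, 13, 8, 16

16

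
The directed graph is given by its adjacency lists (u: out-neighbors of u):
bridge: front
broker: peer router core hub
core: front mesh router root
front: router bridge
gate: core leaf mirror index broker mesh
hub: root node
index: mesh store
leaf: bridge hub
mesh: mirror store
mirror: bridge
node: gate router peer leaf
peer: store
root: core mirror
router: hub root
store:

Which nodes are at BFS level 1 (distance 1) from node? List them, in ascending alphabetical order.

Level 0: node
Level 1: gate, leaf, peer, router
Level 2: bridge, broker, core, hub, index, mesh, mirror, root, store
Level 3: front

gate, leaf, peer, router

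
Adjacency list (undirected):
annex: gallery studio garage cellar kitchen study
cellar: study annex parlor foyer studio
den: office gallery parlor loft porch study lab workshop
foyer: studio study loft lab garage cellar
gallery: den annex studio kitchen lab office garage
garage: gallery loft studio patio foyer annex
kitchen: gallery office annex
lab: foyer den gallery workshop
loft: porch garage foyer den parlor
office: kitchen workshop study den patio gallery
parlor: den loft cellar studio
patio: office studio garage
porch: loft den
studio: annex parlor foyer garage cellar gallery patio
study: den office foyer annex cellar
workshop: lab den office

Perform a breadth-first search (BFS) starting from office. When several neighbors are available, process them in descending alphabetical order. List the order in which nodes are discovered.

office, workshop, study, patio, kitchen, gallery, den, lab, foyer, cellar, annex, studio, garage, porch, parlor, loft

Visit office; enqueue workshop, study, patio, kitchen, gallery, den → queue [workshop, study, patio, kitchen, gallery, den]
Visit workshop; enqueue lab → queue [study, patio, kitchen, gallery, den, lab]
Visit study; enqueue foyer, cellar, annex → queue [patio, kitchen, gallery, den, lab, foyer, cellar, annex]
Visit patio; enqueue studio, garage → queue [kitchen, gallery, den, lab, foyer, cellar, annex, studio, garage]
Visit kitchen → queue [gallery, den, lab, foyer, cellar, annex, studio, garage]
Visit gallery → queue [den, lab, foyer, cellar, annex, studio, garage]
Visit den; enqueue porch, parlor, loft → queue [lab, foyer, cellar, annex, studio, garage, porch, parlor, loft]
Visit lab → queue [foyer, cellar, annex, studio, garage, porch, parlor, loft]
Visit foyer → queue [cellar, annex, studio, garage, porch, parlor, loft]
Visit cellar → queue [annex, studio, garage, porch, parlor, loft]
Visit annex → queue [studio, garage, porch, parlor, loft]
Visit studio → queue [garage, porch, parlor, loft]
Visit garage → queue [porch, parlor, loft]
Visit porch → queue [parlor, loft]
Visit parlor → queue [loft]
Visit loft → queue []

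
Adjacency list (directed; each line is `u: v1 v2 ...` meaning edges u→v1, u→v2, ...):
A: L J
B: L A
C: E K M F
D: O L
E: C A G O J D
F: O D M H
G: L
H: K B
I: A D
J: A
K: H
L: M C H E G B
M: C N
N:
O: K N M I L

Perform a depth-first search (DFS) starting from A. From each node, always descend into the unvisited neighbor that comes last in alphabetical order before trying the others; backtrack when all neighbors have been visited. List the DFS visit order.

Visit A
A → L
L → M
M → N
M → C
C → K
K → H
H → B
C → F
F → O
O → I
I → D
C → E
E → J
E → G

A → L → M → N → C → K → H → B → F → O → I → D → E → J → G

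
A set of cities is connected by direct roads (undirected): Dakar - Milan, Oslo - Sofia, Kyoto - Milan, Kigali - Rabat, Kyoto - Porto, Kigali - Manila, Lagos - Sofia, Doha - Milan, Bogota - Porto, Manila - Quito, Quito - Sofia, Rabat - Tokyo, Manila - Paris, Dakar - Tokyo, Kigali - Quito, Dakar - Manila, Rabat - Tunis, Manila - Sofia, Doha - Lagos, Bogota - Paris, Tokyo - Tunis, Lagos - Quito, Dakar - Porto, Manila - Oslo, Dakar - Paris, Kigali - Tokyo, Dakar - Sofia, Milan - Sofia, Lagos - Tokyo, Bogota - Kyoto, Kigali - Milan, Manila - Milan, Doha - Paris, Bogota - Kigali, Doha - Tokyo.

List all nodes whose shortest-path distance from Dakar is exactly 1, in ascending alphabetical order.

Manila, Milan, Paris, Porto, Sofia, Tokyo

Level 0: Dakar
Level 1: Manila, Milan, Paris, Porto, Sofia, Tokyo
Level 2: Bogota, Doha, Kigali, Kyoto, Lagos, Oslo, Quito, Rabat, Tunis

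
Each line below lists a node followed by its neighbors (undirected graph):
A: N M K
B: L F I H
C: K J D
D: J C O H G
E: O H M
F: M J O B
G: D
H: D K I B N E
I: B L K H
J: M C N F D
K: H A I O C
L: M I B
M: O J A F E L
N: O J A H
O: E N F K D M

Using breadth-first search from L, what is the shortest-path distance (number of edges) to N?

3

Level 0: L
Level 1: B, I, M
Level 2: A, E, F, H, J, K, O
Level 3: C, D, N
Level 4: G
N first appears at level 3.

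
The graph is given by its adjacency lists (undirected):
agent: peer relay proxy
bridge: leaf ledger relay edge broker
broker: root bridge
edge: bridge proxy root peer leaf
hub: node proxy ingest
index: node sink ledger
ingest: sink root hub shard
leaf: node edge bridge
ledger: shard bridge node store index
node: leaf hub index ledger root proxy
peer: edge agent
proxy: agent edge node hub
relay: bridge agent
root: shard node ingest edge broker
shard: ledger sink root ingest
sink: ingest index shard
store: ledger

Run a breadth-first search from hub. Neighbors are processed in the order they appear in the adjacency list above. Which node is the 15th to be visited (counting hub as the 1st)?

broker

Visit hub; enqueue node, proxy, ingest → queue [node, proxy, ingest]
Visit node; enqueue leaf, index, ledger, root → queue [proxy, ingest, leaf, index, ledger, root]
Visit proxy; enqueue agent, edge → queue [ingest, leaf, index, ledger, root, agent, edge]
Visit ingest; enqueue sink, shard → queue [leaf, index, ledger, root, agent, edge, sink, shard]
Visit leaf; enqueue bridge → queue [index, ledger, root, agent, edge, sink, shard, bridge]
Visit index → queue [ledger, root, agent, edge, sink, shard, bridge]
Visit ledger; enqueue store → queue [root, agent, edge, sink, shard, bridge, store]
Visit root; enqueue broker → queue [agent, edge, sink, shard, bridge, store, broker]
Visit agent; enqueue peer, relay → queue [edge, sink, shard, bridge, store, broker, peer, relay]
Visit edge → queue [sink, shard, bridge, store, broker, peer, relay]
Visit sink → queue [shard, bridge, store, broker, peer, relay]
Visit shard → queue [bridge, store, broker, peer, relay]
Visit bridge → queue [store, broker, peer, relay]
Visit store → queue [broker, peer, relay]
Visit broker → queue [peer, relay]
Visit peer → queue [relay]
Visit relay → queue []

Visit order: hub, node, proxy, ingest, leaf, index, ledger, root, agent, edge, sink, shard, bridge, store, broker, peer, relay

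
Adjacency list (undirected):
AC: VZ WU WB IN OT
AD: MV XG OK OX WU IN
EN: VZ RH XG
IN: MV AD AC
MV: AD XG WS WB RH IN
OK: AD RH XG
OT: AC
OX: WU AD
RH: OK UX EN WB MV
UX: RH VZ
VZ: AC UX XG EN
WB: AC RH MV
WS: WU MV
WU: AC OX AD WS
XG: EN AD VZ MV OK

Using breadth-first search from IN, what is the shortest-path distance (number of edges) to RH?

2

Level 0: IN
Level 1: AC, AD, MV
Level 2: OK, OT, OX, RH, VZ, WB, WS, WU, XG
Level 3: EN, UX
RH first appears at level 2.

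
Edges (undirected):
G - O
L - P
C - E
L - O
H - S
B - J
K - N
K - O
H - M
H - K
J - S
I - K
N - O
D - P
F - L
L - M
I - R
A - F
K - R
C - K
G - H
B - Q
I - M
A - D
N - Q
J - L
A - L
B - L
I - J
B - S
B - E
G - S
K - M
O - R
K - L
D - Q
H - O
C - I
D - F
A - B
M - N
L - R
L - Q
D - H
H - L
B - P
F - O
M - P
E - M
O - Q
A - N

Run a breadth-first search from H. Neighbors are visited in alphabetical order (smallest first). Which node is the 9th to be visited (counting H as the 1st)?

Visit H; enqueue D, G, K, L, M, O, S → queue [D, G, K, L, M, O, S]
Visit D; enqueue A, F, P, Q → queue [G, K, L, M, O, S, A, F, P, Q]
Visit G → queue [K, L, M, O, S, A, F, P, Q]
Visit K; enqueue C, I, N, R → queue [L, M, O, S, A, F, P, Q, C, I, N, R]
Visit L; enqueue B, J → queue [M, O, S, A, F, P, Q, C, I, N, R, B, J]
Visit M; enqueue E → queue [O, S, A, F, P, Q, C, I, N, R, B, J, E]
Visit O → queue [S, A, F, P, Q, C, I, N, R, B, J, E]
Visit S → queue [A, F, P, Q, C, I, N, R, B, J, E]
Visit A → queue [F, P, Q, C, I, N, R, B, J, E]
Visit F → queue [P, Q, C, I, N, R, B, J, E]
Visit P → queue [Q, C, I, N, R, B, J, E]
Visit Q → queue [C, I, N, R, B, J, E]
Visit C → queue [I, N, R, B, J, E]
Visit I → queue [N, R, B, J, E]
Visit N → queue [R, B, J, E]
Visit R → queue [B, J, E]
Visit B → queue [J, E]
Visit J → queue [E]
Visit E → queue []

Visit order: H, D, G, K, L, M, O, S, A, F, P, Q, C, I, N, R, B, J, E

A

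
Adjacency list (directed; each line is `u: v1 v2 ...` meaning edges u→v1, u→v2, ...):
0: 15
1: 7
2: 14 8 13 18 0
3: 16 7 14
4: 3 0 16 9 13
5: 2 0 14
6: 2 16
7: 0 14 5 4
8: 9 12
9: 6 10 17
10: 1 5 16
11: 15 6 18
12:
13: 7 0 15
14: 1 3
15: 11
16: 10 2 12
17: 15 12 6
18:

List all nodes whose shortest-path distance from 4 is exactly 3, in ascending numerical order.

1, 5, 8, 11, 18

Level 0: 4
Level 1: 0, 3, 9, 13, 16
Level 2: 2, 6, 7, 10, 12, 14, 15, 17
Level 3: 1, 5, 8, 11, 18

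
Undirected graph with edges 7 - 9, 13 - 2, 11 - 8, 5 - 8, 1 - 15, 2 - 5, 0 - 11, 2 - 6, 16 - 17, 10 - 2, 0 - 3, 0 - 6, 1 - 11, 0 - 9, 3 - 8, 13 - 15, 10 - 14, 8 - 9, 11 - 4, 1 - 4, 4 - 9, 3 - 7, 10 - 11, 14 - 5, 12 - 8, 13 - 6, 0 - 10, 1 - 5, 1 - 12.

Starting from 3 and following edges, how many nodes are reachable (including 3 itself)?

BFS from 3 visits: 3, 8, 7, 0, 12, 11, 9, 5, 10, 6, 1, 4, 14, 2, 13, 15
Reachable nodes: 16 of 18 total.

16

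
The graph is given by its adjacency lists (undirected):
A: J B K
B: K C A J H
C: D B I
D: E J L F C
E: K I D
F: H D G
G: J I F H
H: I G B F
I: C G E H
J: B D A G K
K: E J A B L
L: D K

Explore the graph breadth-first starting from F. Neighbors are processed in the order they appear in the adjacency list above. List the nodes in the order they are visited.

F → H → D → G → I → B → E → J → L → C → K → A

Visit F; enqueue H, D, G → queue [H, D, G]
Visit H; enqueue I, B → queue [D, G, I, B]
Visit D; enqueue E, J, L, C → queue [G, I, B, E, J, L, C]
Visit G → queue [I, B, E, J, L, C]
Visit I → queue [B, E, J, L, C]
Visit B; enqueue K, A → queue [E, J, L, C, K, A]
Visit E → queue [J, L, C, K, A]
Visit J → queue [L, C, K, A]
Visit L → queue [C, K, A]
Visit C → queue [K, A]
Visit K → queue [A]
Visit A → queue []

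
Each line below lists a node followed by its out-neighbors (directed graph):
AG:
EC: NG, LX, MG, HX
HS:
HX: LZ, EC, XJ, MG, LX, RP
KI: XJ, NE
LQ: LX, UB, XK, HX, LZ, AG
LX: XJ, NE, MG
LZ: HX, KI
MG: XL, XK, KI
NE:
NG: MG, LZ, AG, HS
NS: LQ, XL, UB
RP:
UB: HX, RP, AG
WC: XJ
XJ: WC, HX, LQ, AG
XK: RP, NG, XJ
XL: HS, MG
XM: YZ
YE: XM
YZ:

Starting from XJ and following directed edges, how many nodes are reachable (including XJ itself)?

17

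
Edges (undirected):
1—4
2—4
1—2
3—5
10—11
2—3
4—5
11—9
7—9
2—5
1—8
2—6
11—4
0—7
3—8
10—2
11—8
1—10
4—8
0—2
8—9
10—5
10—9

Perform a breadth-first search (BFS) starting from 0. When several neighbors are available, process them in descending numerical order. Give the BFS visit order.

Visit 0; enqueue 7, 2 → queue [7, 2]
Visit 7; enqueue 9 → queue [2, 9]
Visit 2; enqueue 10, 6, 5, 4, 3, 1 → queue [9, 10, 6, 5, 4, 3, 1]
Visit 9; enqueue 11, 8 → queue [10, 6, 5, 4, 3, 1, 11, 8]
Visit 10 → queue [6, 5, 4, 3, 1, 11, 8]
Visit 6 → queue [5, 4, 3, 1, 11, 8]
Visit 5 → queue [4, 3, 1, 11, 8]
Visit 4 → queue [3, 1, 11, 8]
Visit 3 → queue [1, 11, 8]
Visit 1 → queue [11, 8]
Visit 11 → queue [8]
Visit 8 → queue []

0, 7, 2, 9, 10, 6, 5, 4, 3, 1, 11, 8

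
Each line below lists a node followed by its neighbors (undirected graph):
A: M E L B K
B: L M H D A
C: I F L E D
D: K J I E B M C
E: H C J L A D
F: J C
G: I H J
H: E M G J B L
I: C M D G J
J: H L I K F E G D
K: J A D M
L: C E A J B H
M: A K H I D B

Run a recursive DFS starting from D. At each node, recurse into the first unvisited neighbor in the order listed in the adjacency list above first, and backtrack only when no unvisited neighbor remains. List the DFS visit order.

Visit D
D → K
K → J
J → H
H → E
E → C
C → I
I → M
M → A
A → L
L → B
I → G
C → F

D, K, J, H, E, C, I, M, A, L, B, G, F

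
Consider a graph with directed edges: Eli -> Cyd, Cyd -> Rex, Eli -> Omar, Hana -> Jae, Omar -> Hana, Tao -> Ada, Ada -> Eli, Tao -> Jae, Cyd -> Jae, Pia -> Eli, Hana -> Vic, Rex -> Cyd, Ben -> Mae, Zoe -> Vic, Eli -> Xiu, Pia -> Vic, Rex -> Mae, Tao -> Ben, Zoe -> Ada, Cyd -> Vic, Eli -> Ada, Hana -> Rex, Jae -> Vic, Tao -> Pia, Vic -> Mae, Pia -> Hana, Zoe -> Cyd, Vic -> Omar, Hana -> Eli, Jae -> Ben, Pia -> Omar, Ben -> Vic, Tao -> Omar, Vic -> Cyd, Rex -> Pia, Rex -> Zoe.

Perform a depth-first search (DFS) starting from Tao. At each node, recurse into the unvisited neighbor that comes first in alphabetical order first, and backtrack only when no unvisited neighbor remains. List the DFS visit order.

Visit Tao
Tao → Ada
Ada → Eli
Eli → Cyd
Cyd → Jae
Jae → Ben
Ben → Mae
Ben → Vic
Vic → Omar
Omar → Hana
Hana → Rex
Rex → Pia
Rex → Zoe
Eli → Xiu

Tao -> Ada -> Eli -> Cyd -> Jae -> Ben -> Mae -> Vic -> Omar -> Hana -> Rex -> Pia -> Zoe -> Xiu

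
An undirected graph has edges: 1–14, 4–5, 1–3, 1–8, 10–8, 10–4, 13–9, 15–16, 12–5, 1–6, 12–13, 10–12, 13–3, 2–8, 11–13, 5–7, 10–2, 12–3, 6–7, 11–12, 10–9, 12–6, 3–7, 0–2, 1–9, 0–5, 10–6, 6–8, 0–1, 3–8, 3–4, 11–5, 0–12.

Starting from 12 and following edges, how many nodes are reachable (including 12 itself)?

15

BFS from 12 visits: 12, 0, 3, 5, 6, 10, 11, 13, 1, 2, 4, 7, 8, 9, 14
Reachable nodes: 15 of 17 total.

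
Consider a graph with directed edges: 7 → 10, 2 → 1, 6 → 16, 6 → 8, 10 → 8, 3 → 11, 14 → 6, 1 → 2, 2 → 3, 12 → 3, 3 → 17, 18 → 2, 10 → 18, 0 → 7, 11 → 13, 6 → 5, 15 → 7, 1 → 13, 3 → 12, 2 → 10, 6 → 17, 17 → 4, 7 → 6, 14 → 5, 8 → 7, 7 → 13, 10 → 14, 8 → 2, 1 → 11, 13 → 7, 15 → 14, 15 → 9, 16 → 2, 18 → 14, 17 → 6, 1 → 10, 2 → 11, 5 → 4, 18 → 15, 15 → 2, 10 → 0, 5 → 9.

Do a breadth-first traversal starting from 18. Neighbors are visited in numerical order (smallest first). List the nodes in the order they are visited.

Visit 18; enqueue 2, 14, 15 → queue [2, 14, 15]
Visit 2; enqueue 1, 3, 10, 11 → queue [14, 15, 1, 3, 10, 11]
Visit 14; enqueue 5, 6 → queue [15, 1, 3, 10, 11, 5, 6]
Visit 15; enqueue 7, 9 → queue [1, 3, 10, 11, 5, 6, 7, 9]
Visit 1; enqueue 13 → queue [3, 10, 11, 5, 6, 7, 9, 13]
Visit 3; enqueue 12, 17 → queue [10, 11, 5, 6, 7, 9, 13, 12, 17]
Visit 10; enqueue 0, 8 → queue [11, 5, 6, 7, 9, 13, 12, 17, 0, 8]
Visit 11 → queue [5, 6, 7, 9, 13, 12, 17, 0, 8]
Visit 5; enqueue 4 → queue [6, 7, 9, 13, 12, 17, 0, 8, 4]
Visit 6; enqueue 16 → queue [7, 9, 13, 12, 17, 0, 8, 4, 16]
Visit 7 → queue [9, 13, 12, 17, 0, 8, 4, 16]
Visit 9 → queue [13, 12, 17, 0, 8, 4, 16]
Visit 13 → queue [12, 17, 0, 8, 4, 16]
Visit 12 → queue [17, 0, 8, 4, 16]
Visit 17 → queue [0, 8, 4, 16]
Visit 0 → queue [8, 4, 16]
Visit 8 → queue [4, 16]
Visit 4 → queue [16]
Visit 16 → queue []

18, 2, 14, 15, 1, 3, 10, 11, 5, 6, 7, 9, 13, 12, 17, 0, 8, 4, 16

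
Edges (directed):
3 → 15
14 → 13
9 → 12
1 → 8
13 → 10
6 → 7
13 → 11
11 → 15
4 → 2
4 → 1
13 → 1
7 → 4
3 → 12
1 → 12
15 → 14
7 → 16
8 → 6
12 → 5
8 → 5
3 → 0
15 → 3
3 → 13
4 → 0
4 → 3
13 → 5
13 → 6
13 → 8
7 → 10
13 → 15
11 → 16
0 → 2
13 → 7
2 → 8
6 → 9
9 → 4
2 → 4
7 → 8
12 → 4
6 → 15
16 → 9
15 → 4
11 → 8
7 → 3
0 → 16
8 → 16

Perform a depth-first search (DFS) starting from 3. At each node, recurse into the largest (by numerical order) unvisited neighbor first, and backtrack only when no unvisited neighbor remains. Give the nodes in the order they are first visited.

3, 15, 14, 13, 11, 16, 9, 12, 5, 4, 2, 8, 6, 7, 10, 1, 0

Visit 3
3 → 15
15 → 14
14 → 13
13 → 11
11 → 16
16 → 9
9 → 12
12 → 5
12 → 4
4 → 2
2 → 8
8 → 6
6 → 7
7 → 10
4 → 1
4 → 0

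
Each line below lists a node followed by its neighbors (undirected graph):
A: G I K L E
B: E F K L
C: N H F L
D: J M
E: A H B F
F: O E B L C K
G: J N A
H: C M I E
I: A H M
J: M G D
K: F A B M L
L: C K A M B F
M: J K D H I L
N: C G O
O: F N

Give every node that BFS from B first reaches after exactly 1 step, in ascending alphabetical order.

Level 0: B
Level 1: E, F, K, L
Level 2: A, C, H, M, O
Level 3: D, G, I, J, N

E, F, K, L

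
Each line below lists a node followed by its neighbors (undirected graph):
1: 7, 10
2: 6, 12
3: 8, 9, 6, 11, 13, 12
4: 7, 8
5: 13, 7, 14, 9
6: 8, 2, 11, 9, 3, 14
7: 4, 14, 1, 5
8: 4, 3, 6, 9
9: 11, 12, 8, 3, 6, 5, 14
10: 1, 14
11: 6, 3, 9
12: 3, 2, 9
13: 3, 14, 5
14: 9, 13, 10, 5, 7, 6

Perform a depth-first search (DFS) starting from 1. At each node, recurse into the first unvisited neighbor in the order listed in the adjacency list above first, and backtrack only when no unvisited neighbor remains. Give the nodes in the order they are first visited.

Visit 1
1 → 7
7 → 4
4 → 8
8 → 3
3 → 9
9 → 11
11 → 6
6 → 2
2 → 12
6 → 14
14 → 13
13 → 5
14 → 10

1 -> 7 -> 4 -> 8 -> 3 -> 9 -> 11 -> 6 -> 2 -> 12 -> 14 -> 13 -> 5 -> 10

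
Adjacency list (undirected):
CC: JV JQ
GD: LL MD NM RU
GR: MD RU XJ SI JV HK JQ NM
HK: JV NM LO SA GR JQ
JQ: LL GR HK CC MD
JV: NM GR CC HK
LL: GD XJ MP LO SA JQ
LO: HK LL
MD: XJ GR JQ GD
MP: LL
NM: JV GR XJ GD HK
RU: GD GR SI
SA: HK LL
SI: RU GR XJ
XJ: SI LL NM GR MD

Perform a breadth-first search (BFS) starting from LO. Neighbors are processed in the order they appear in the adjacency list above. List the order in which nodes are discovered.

LO HK LL JV NM SA GR JQ GD XJ MP CC MD RU SI

Visit LO; enqueue HK, LL → queue [HK, LL]
Visit HK; enqueue JV, NM, SA, GR, JQ → queue [LL, JV, NM, SA, GR, JQ]
Visit LL; enqueue GD, XJ, MP → queue [JV, NM, SA, GR, JQ, GD, XJ, MP]
Visit JV; enqueue CC → queue [NM, SA, GR, JQ, GD, XJ, MP, CC]
Visit NM → queue [SA, GR, JQ, GD, XJ, MP, CC]
Visit SA → queue [GR, JQ, GD, XJ, MP, CC]
Visit GR; enqueue MD, RU, SI → queue [JQ, GD, XJ, MP, CC, MD, RU, SI]
Visit JQ → queue [GD, XJ, MP, CC, MD, RU, SI]
Visit GD → queue [XJ, MP, CC, MD, RU, SI]
Visit XJ → queue [MP, CC, MD, RU, SI]
Visit MP → queue [CC, MD, RU, SI]
Visit CC → queue [MD, RU, SI]
Visit MD → queue [RU, SI]
Visit RU → queue [SI]
Visit SI → queue []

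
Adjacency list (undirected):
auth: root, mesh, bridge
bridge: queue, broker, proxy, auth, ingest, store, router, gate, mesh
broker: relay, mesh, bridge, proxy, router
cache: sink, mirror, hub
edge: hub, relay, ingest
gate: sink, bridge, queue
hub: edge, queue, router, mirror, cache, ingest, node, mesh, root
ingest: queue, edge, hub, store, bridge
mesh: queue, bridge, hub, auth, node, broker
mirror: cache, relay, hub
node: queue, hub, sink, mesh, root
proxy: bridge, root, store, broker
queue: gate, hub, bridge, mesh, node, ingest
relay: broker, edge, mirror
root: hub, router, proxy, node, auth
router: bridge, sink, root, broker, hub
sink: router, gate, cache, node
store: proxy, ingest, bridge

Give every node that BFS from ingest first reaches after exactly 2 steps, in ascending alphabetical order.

auth, broker, cache, gate, mesh, mirror, node, proxy, relay, root, router

Level 0: ingest
Level 1: bridge, edge, hub, queue, store
Level 2: auth, broker, cache, gate, mesh, mirror, node, proxy, relay, root, router
Level 3: sink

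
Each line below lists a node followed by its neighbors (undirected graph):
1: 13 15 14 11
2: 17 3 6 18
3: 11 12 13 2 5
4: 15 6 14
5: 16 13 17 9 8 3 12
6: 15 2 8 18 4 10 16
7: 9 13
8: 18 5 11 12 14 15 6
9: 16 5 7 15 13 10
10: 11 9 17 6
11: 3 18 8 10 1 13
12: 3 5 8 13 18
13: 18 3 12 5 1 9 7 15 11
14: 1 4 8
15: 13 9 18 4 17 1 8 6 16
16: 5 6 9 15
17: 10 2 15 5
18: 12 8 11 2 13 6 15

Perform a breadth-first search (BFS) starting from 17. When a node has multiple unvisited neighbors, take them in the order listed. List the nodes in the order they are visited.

Visit 17; enqueue 10, 2, 15, 5 → queue [10, 2, 15, 5]
Visit 10; enqueue 11, 9, 6 → queue [2, 15, 5, 11, 9, 6]
Visit 2; enqueue 3, 18 → queue [15, 5, 11, 9, 6, 3, 18]
Visit 15; enqueue 13, 4, 1, 8, 16 → queue [5, 11, 9, 6, 3, 18, 13, 4, 1, 8, 16]
Visit 5; enqueue 12 → queue [11, 9, 6, 3, 18, 13, 4, 1, 8, 16, 12]
Visit 11 → queue [9, 6, 3, 18, 13, 4, 1, 8, 16, 12]
Visit 9; enqueue 7 → queue [6, 3, 18, 13, 4, 1, 8, 16, 12, 7]
Visit 6 → queue [3, 18, 13, 4, 1, 8, 16, 12, 7]
Visit 3 → queue [18, 13, 4, 1, 8, 16, 12, 7]
Visit 18 → queue [13, 4, 1, 8, 16, 12, 7]
Visit 13 → queue [4, 1, 8, 16, 12, 7]
Visit 4; enqueue 14 → queue [1, 8, 16, 12, 7, 14]
Visit 1 → queue [8, 16, 12, 7, 14]
Visit 8 → queue [16, 12, 7, 14]
Visit 16 → queue [12, 7, 14]
Visit 12 → queue [7, 14]
Visit 7 → queue [14]
Visit 14 → queue []

17, 10, 2, 15, 5, 11, 9, 6, 3, 18, 13, 4, 1, 8, 16, 12, 7, 14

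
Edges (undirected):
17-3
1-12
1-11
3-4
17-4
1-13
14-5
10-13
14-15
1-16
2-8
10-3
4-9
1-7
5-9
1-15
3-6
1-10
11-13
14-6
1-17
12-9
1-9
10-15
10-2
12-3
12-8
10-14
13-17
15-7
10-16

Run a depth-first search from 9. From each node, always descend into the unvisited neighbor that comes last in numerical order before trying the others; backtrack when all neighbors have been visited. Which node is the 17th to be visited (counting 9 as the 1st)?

Visit 9
9 → 12
12 → 8
8 → 2
2 → 10
10 → 16
16 → 1
1 → 17
17 → 13
13 → 11
17 → 4
4 → 3
3 → 6
6 → 14
14 → 15
15 → 7
14 → 5

Visit order: 9, 12, 8, 2, 10, 16, 1, 17, 13, 11, 4, 3, 6, 14, 15, 7, 5

5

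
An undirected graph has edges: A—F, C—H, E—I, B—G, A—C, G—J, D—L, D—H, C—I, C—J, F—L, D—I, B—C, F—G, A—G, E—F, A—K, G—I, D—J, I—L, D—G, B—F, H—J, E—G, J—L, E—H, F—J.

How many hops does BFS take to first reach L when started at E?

Level 0: E
Level 1: F, G, H, I
Level 2: A, B, C, D, J, L
Level 3: K
L first appears at level 2.

2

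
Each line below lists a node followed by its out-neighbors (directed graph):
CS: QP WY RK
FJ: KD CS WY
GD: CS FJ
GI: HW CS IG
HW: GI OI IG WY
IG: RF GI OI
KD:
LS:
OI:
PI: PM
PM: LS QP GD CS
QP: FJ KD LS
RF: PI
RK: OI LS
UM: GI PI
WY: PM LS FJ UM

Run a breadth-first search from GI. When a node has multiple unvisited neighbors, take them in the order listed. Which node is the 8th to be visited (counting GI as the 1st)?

RK

Visit GI; enqueue HW, CS, IG → queue [HW, CS, IG]
Visit HW; enqueue OI, WY → queue [CS, IG, OI, WY]
Visit CS; enqueue QP, RK → queue [IG, OI, WY, QP, RK]
Visit IG; enqueue RF → queue [OI, WY, QP, RK, RF]
Visit OI → queue [WY, QP, RK, RF]
Visit WY; enqueue PM, LS, FJ, UM → queue [QP, RK, RF, PM, LS, FJ, UM]
Visit QP; enqueue KD → queue [RK, RF, PM, LS, FJ, UM, KD]
Visit RK → queue [RF, PM, LS, FJ, UM, KD]
Visit RF; enqueue PI → queue [PM, LS, FJ, UM, KD, PI]
Visit PM; enqueue GD → queue [LS, FJ, UM, KD, PI, GD]
Visit LS → queue [FJ, UM, KD, PI, GD]
Visit FJ → queue [UM, KD, PI, GD]
Visit UM → queue [KD, PI, GD]
Visit KD → queue [PI, GD]
Visit PI → queue [GD]
Visit GD → queue []

Visit order: GI, HW, CS, IG, OI, WY, QP, RK, RF, PM, LS, FJ, UM, KD, PI, GD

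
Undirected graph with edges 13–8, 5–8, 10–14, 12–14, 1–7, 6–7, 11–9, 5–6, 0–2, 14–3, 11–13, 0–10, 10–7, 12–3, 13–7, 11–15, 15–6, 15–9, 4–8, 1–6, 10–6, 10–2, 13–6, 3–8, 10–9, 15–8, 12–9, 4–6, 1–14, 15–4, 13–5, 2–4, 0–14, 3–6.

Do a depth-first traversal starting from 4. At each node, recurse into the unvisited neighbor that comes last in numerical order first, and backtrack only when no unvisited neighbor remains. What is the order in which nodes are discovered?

Visit 4
4 → 15
15 → 11
11 → 13
13 → 8
8 → 5
5 → 6
6 → 10
10 → 14
14 → 12
12 → 9
12 → 3
14 → 1
1 → 7
14 → 0
0 → 2

4, 15, 11, 13, 8, 5, 6, 10, 14, 12, 9, 3, 1, 7, 0, 2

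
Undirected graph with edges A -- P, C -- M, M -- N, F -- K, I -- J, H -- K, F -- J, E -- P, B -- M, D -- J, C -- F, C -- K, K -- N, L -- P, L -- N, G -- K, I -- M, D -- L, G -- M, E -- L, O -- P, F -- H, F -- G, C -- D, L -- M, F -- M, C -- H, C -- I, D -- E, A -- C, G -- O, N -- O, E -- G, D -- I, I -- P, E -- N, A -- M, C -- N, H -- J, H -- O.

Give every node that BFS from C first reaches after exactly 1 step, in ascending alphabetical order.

Level 0: C
Level 1: A, D, F, H, I, K, M, N
Level 2: B, E, G, J, L, O, P

A, D, F, H, I, K, M, N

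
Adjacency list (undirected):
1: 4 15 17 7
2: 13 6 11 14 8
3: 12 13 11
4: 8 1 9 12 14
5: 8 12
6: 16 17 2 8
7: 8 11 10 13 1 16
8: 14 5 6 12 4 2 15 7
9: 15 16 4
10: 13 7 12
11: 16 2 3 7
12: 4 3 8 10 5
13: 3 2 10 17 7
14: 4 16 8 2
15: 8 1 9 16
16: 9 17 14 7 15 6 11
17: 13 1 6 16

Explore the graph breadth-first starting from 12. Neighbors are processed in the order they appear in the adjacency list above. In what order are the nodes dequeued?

12, 4, 3, 8, 10, 5, 1, 9, 14, 13, 11, 6, 2, 15, 7, 17, 16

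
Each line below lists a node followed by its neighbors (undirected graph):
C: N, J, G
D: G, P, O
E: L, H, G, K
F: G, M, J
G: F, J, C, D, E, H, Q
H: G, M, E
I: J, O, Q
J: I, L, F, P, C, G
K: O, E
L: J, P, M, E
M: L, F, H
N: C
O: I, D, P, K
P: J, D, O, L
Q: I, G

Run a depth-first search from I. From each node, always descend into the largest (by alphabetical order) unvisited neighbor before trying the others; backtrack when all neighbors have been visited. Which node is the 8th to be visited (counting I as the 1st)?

E

Visit I
I → Q
Q → G
G → J
J → P
P → O
O → K
K → E
E → L
L → M
M → H
M → F
O → D
J → C
C → N

Visit order: I, Q, G, J, P, O, K, E, L, M, H, F, D, C, N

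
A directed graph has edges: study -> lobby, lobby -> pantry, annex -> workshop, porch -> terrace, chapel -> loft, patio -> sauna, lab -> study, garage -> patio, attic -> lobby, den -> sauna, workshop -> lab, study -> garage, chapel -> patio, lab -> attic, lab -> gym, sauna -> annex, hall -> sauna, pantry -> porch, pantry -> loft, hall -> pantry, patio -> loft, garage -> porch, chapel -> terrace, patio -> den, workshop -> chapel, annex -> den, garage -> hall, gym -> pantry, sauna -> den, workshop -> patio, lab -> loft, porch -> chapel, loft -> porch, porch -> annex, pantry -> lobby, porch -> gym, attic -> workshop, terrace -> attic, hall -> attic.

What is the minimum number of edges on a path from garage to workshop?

3

Level 0: garage
Level 1: hall, patio, porch
Level 2: annex, attic, chapel, den, gym, loft, pantry, sauna, terrace
Level 3: lobby, workshop
Level 4: lab
Level 5: study
workshop first appears at level 3.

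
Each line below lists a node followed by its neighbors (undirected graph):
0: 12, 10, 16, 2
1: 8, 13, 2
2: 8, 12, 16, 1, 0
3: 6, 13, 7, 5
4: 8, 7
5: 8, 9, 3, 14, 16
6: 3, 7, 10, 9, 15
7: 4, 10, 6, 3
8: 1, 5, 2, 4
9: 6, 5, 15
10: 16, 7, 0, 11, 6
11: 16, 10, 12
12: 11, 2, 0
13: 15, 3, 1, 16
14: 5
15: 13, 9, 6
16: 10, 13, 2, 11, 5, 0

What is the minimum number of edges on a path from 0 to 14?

3

Level 0: 0
Level 1: 2, 10, 12, 16
Level 2: 1, 5, 6, 7, 8, 11, 13
Level 3: 3, 4, 9, 14, 15
14 first appears at level 3.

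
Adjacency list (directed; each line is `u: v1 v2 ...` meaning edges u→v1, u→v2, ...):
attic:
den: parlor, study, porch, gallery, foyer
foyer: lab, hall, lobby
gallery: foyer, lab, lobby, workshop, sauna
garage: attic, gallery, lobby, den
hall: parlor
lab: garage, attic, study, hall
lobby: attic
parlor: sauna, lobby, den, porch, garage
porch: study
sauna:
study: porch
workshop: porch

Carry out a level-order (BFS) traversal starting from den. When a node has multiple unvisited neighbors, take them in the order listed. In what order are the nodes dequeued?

den → parlor → study → porch → gallery → foyer → sauna → lobby → garage → lab → workshop → hall → attic

Visit den; enqueue parlor, study, porch, gallery, foyer → queue [parlor, study, porch, gallery, foyer]
Visit parlor; enqueue sauna, lobby, garage → queue [study, porch, gallery, foyer, sauna, lobby, garage]
Visit study → queue [porch, gallery, foyer, sauna, lobby, garage]
Visit porch → queue [gallery, foyer, sauna, lobby, garage]
Visit gallery; enqueue lab, workshop → queue [foyer, sauna, lobby, garage, lab, workshop]
Visit foyer; enqueue hall → queue [sauna, lobby, garage, lab, workshop, hall]
Visit sauna → queue [lobby, garage, lab, workshop, hall]
Visit lobby; enqueue attic → queue [garage, lab, workshop, hall, attic]
Visit garage → queue [lab, workshop, hall, attic]
Visit lab → queue [workshop, hall, attic]
Visit workshop → queue [hall, attic]
Visit hall → queue [attic]
Visit attic → queue []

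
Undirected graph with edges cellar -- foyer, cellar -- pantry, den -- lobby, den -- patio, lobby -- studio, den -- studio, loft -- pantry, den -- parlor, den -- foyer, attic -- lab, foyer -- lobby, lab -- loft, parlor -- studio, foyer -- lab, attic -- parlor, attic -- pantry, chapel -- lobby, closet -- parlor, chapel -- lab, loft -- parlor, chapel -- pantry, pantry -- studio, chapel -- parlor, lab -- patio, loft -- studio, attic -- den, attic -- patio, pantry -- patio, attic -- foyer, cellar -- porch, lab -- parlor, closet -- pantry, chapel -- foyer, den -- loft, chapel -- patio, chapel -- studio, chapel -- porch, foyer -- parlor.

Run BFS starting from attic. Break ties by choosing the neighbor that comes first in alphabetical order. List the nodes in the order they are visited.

attic, den, foyer, lab, pantry, parlor, patio, lobby, loft, studio, cellar, chapel, closet, porch

Visit attic; enqueue den, foyer, lab, pantry, parlor, patio → queue [den, foyer, lab, pantry, parlor, patio]
Visit den; enqueue lobby, loft, studio → queue [foyer, lab, pantry, parlor, patio, lobby, loft, studio]
Visit foyer; enqueue cellar, chapel → queue [lab, pantry, parlor, patio, lobby, loft, studio, cellar, chapel]
Visit lab → queue [pantry, parlor, patio, lobby, loft, studio, cellar, chapel]
Visit pantry; enqueue closet → queue [parlor, patio, lobby, loft, studio, cellar, chapel, closet]
Visit parlor → queue [patio, lobby, loft, studio, cellar, chapel, closet]
Visit patio → queue [lobby, loft, studio, cellar, chapel, closet]
Visit lobby → queue [loft, studio, cellar, chapel, closet]
Visit loft → queue [studio, cellar, chapel, closet]
Visit studio → queue [cellar, chapel, closet]
Visit cellar; enqueue porch → queue [chapel, closet, porch]
Visit chapel → queue [closet, porch]
Visit closet → queue [porch]
Visit porch → queue []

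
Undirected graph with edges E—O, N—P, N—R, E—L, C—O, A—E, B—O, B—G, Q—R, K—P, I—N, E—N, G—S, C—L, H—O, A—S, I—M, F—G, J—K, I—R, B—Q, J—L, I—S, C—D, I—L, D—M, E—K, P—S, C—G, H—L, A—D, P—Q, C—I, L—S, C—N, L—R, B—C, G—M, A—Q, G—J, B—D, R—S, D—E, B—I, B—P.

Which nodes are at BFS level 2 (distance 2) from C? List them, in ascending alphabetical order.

A, E, F, H, J, M, P, Q, R, S

Level 0: C
Level 1: B, D, G, I, L, N, O
Level 2: A, E, F, H, J, M, P, Q, R, S
Level 3: K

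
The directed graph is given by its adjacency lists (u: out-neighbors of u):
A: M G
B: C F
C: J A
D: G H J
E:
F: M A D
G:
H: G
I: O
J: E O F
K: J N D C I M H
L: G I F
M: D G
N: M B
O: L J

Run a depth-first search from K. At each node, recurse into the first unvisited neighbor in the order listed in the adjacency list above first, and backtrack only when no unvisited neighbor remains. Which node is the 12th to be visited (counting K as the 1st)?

A

Visit K
K → J
J → E
J → O
O → L
L → G
L → I
L → F
F → M
M → D
D → H
F → A
K → N
N → B
B → C

Visit order: K, J, E, O, L, G, I, F, M, D, H, A, N, B, C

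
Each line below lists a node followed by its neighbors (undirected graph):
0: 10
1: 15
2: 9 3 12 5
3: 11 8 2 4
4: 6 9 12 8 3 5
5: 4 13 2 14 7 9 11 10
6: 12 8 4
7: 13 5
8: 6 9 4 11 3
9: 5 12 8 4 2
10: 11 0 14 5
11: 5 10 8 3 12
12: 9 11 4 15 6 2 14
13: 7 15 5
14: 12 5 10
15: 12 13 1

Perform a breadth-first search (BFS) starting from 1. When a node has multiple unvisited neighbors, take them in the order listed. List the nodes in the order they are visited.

Visit 1; enqueue 15 → queue [15]
Visit 15; enqueue 12, 13 → queue [12, 13]
Visit 12; enqueue 9, 11, 4, 6, 2, 14 → queue [13, 9, 11, 4, 6, 2, 14]
Visit 13; enqueue 7, 5 → queue [9, 11, 4, 6, 2, 14, 7, 5]
Visit 9; enqueue 8 → queue [11, 4, 6, 2, 14, 7, 5, 8]
Visit 11; enqueue 10, 3 → queue [4, 6, 2, 14, 7, 5, 8, 10, 3]
Visit 4 → queue [6, 2, 14, 7, 5, 8, 10, 3]
Visit 6 → queue [2, 14, 7, 5, 8, 10, 3]
Visit 2 → queue [14, 7, 5, 8, 10, 3]
Visit 14 → queue [7, 5, 8, 10, 3]
Visit 7 → queue [5, 8, 10, 3]
Visit 5 → queue [8, 10, 3]
Visit 8 → queue [10, 3]
Visit 10; enqueue 0 → queue [3, 0]
Visit 3 → queue [0]
Visit 0 → queue []

1, 15, 12, 13, 9, 11, 4, 6, 2, 14, 7, 5, 8, 10, 3, 0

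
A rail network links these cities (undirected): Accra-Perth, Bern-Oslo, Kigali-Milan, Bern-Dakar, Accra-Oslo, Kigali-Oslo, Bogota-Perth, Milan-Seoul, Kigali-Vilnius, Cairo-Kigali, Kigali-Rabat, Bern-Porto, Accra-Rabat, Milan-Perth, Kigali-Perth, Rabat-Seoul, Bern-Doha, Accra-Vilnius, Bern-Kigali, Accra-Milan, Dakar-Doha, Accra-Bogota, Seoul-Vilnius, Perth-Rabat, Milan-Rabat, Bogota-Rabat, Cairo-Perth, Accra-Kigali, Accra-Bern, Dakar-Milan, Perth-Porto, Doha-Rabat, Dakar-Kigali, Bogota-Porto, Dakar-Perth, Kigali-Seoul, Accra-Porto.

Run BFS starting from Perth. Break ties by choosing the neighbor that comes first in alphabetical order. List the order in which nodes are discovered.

Visit Perth; enqueue Accra, Bogota, Cairo, Dakar, Kigali, Milan, Porto, Rabat → queue [Accra, Bogota, Cairo, Dakar, Kigali, Milan, Porto, Rabat]
Visit Accra; enqueue Bern, Oslo, Vilnius → queue [Bogota, Cairo, Dakar, Kigali, Milan, Porto, Rabat, Bern, Oslo, Vilnius]
Visit Bogota → queue [Cairo, Dakar, Kigali, Milan, Porto, Rabat, Bern, Oslo, Vilnius]
Visit Cairo → queue [Dakar, Kigali, Milan, Porto, Rabat, Bern, Oslo, Vilnius]
Visit Dakar; enqueue Doha → queue [Kigali, Milan, Porto, Rabat, Bern, Oslo, Vilnius, Doha]
Visit Kigali; enqueue Seoul → queue [Milan, Porto, Rabat, Bern, Oslo, Vilnius, Doha, Seoul]
Visit Milan → queue [Porto, Rabat, Bern, Oslo, Vilnius, Doha, Seoul]
Visit Porto → queue [Rabat, Bern, Oslo, Vilnius, Doha, Seoul]
Visit Rabat → queue [Bern, Oslo, Vilnius, Doha, Seoul]
Visit Bern → queue [Oslo, Vilnius, Doha, Seoul]
Visit Oslo → queue [Vilnius, Doha, Seoul]
Visit Vilnius → queue [Doha, Seoul]
Visit Doha → queue [Seoul]
Visit Seoul → queue []

Perth → Accra → Bogota → Cairo → Dakar → Kigali → Milan → Porto → Rabat → Bern → Oslo → Vilnius → Doha → Seoul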